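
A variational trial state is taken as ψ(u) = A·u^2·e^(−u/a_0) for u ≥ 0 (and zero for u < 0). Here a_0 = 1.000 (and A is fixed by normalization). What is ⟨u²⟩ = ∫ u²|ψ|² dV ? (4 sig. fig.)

⟨u²⟩ = ∫ u^2 |ψ|² du over the full domain.
Recall ∫₀^∞ u^m e^(−u/β) du = m!·β^(m+1), evaluating both integrals, ⟨u²⟩ = 15·a_0^2/2.
Putting a_0 = 1.000 gives 7.5000.

⟨u^2⟩ ≈ 7.500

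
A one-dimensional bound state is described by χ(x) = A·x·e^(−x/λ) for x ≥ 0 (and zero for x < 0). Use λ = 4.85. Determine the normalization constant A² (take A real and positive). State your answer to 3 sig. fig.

We need A² ∫|f|² dx = 1, taking the integral from 0 to ∞.
The integral (without the A² prefactor) comes out to λ^3/4.
So A² = (λ^3/4)^(−1).
Plugging in λ = 4.85 yields A = 0.1872.

A^2 ≈ 0.0351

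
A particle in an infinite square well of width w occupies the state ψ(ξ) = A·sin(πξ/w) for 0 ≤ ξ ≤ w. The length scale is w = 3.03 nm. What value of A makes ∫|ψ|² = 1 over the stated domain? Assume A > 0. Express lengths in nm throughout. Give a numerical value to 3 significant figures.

A ≈ 0.812 nm^(-1/2)

Require ∫ |ψ|² dξ = 1 over the whole domain.
∫|ψ|² dξ = A²·(w/2).
Setting this equal to 1 gives A² = 1/(w/2).
Substituting w = 3.03 gives A² = 0.6601, so A = 0.8124.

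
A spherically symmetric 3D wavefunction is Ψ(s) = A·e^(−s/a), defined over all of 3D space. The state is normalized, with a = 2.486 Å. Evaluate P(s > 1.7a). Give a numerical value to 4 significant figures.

P ≈ 0.3397

Integrate the radial probability density 4πs²|Ψ|² over s > 1.7a.
The full normalization integral is A²·[π·a^3] = 1, fixing A².
Let u = s/a; then A², 4π and the length scale all cancel, so P = ∫_{1.7}^{∞} u^2·e^(-2·u) du ÷ ∫_{0}^{∞} u^2·e^(-2·u) du.
Using ∫ u^2·e^(-2·u) du = -(2·u^2 + 2·u + 1)·e^(-2·u)/4, the numerator is 509·e^(-17/5)/200 and the denominator is 1/4.
This evaluates to P = 0.33974.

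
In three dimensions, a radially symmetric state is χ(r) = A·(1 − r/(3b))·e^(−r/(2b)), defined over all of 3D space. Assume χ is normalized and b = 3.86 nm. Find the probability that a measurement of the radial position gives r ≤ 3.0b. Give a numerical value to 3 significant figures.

With dV = 4πr²dr, the probability is ∫|χ|² dV over r ≤ 3.0b.
Normalization gives A² = 1/(8·π·b^3/3).
Substituting u = r/b, A², 4π and the length scale all cancel in the ratio: P = ∫_{0}^{3.0} u^2·(1 - u/3)^2·e^(-u) du / ∫_{0}^{∞} u^2·(1 - u/3)^2·e^(-u) du.
An antiderivative of u^2·(1 - u/3)^2·e^(-u) is (-u^4 + 2·u^3 - 3·u^2 - 6·u - 6)·e^(-u)/9; evaluating from 0 to 3.0 gives 2/3 - 26·e^(-3)/3, while the full integral is 2/3.
The region integral divided by the full integral gives P = 0.3528.

P ≈ 0.353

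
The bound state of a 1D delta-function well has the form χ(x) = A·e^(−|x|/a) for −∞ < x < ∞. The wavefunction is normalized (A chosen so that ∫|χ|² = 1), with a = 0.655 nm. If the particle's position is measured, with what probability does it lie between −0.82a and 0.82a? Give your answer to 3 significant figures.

|χ|² is the probability density, so P = ∫_{−0.82a}^{0.82a} |χ|² dx.
The normalization integral ∫|χ|²dx over the whole domain equals a·A², and A² cancels in the ratio.
Both integrals are even about x = 0, so only the x ≥ 0 halves are needed (the factors of 2 cancel). Let u = x/a; then A² and the length scale cancel, so P = ∫_{0}^{0.82} e^(-2·u) du ÷ ∫_{0}^{∞} e^(-2·u) du.
With ∫ e^(-2·u) du = -e^(-2·u)/2 + C, the region integral is 1/2 - e^(-41/25)/2 and the full one is 1/2.
Taking the ratio, P = 0.8060.

P ≈ 0.806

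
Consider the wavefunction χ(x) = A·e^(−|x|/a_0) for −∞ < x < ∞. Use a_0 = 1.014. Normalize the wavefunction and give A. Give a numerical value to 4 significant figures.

A ≈ 0.9931

The normalization condition is ∫|χ|² dx = 1 from −∞ to ∞.
With ∫₀^∞ x^0 e^(−αx) dx = 0!/α^1, carrying out the integral gives A² · a_0.
So A² = (a_0)^(−1).
Substituting a_0 = 1.014 gives A² = 0.98619, so A = 0.99307.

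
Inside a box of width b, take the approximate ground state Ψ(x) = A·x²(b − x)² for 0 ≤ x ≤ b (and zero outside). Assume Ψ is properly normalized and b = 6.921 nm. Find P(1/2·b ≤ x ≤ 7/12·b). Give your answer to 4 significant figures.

The probability is P = ∫ |Ψ|² dx over [1/2·b, 7/12·b].
With A² fixed by ∫|Ψ|² = 1, i.e. A² = (b^9/630)^(−1), substitute and integrate.
Substituting u = x/b, A² and the length scale cancel in the ratio: P = ∫_{1/2}^{7/12} u^4·(1 - u)^4 du / ∫_{0}^{1} u^4·(1 - u)^4 du.
With ∫ u^4·(1 - u)^4 du = u^5·(70·u^4 - 315·u^3 + 540·u^2 - 420·u + 126)/630 + C, the region integral is ≈ 0.000313762 and the full one is 1/630.
The result is P = 0.19767.

P ≈ 0.1977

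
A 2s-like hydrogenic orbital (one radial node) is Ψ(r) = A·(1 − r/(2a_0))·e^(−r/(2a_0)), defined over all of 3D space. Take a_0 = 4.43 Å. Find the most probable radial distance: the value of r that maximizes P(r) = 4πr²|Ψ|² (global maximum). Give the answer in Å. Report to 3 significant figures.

Set d/dr [P(r) = 4πr²|Ψ|²] = 0 and solve for r > 0.
Solving yields r = a_0·(√(5) + 3).
With a_0 = 4.43, the most probable radial distance is 23.20 Å.

r ≈ 23.2 Å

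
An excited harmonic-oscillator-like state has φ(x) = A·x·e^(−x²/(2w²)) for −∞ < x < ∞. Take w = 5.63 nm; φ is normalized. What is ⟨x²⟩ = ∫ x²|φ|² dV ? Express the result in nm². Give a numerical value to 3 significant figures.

⟨x²⟩ = ∫ x^2 |φ|² dx over the full domain.
The ratio of the moment integral to the normalization integral gives ⟨x²⟩ = 3·w^2/2.
Putting w = 5.63 gives 47.55.

⟨x^2⟩ ≈ 47.5 nm^2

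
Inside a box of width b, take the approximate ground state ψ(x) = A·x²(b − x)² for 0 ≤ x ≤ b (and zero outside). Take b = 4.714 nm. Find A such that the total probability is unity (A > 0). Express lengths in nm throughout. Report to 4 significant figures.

We need A² ∫|f|² dx = 1, taking the integral from 0 to b.
∫|ψ|² dx = A²·(b^9/630).
Setting this equal to 1 gives A² = 1/(b^9/630).
With b = 4.714: A² = 0.00054807 and A = 0.023411.

A ≈ 0.02341 nm^(-9/2)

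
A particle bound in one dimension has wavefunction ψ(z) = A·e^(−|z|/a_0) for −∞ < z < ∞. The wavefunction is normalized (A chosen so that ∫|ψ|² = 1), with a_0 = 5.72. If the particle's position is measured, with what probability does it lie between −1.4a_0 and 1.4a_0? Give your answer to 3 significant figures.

|ψ|² is the probability density, so P = ∫_{−1.4a_0}^{1.4a_0} |ψ|² dz.
The normalization integral ∫|ψ|²dz over the whole domain equals a_0·A², and A² cancels in the ratio.
By symmetry take twice the z ≥ 0 contribution in numerator and denominator; the 2's cancel. Substituting u = z/a_0, A² and the length scale cancel in the ratio: P = ∫_{0}^{1.4} e^(-2·u) du / ∫_{0}^{∞} e^(-2·u) du.
An antiderivative of e^(-2·u) is -e^(-2·u)/2; evaluating from 0 to 1.4 gives 1/2 - e^(-14/5)/2, while the full integral is 1/2.
The result is P = 0.9392.

P ≈ 0.939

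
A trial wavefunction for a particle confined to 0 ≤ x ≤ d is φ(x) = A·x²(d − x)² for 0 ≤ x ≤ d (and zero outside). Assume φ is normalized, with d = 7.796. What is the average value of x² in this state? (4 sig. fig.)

The expectation value is the |φ|²-weighted average of x^2: ∫ x^2|φ|² dx.
Expanding the polynomial and integrating term by term, the ratio of the moment integral to the normalization integral gives ⟨x²⟩ = 3·d^2/11.
With d = 7.796, ⟨x^2⟩ = 16.576.

⟨x^2⟩ ≈ 16.58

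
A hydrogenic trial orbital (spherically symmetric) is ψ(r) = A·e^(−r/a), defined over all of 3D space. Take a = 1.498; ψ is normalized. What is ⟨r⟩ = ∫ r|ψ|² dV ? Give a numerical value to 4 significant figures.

⟨r⟩ = ∫ r |ψ|² 4πr² dr over the full domain.
Recall ∫₀^∞ r^m e^(−r/β) dr = m!·β^(m+1), the ratio of the moment integral to the normalization integral gives ⟨r⟩ = 3·a/2.
Putting a = 1.498 gives 2.2470.

⟨r⟩ ≈ 2.247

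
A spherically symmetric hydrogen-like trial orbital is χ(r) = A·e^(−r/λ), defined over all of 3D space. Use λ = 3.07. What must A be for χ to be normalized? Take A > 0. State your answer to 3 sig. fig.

A ≈ 0.105

We need A² ∫|f|² 4πr² dr = 1, taking the integral from 0 to ∞.
In 3D with spherical symmetry the volume element is 4πr² dr.
With ∫₀^∞ r^2 e^(−αr) dr = 2!/α^3, with χ = A·e^(−r/λ), the integral evaluates to A²·[π·λ^3].
Substituting λ = 3.07 gives A² = 0.01100, so A = 0.1049.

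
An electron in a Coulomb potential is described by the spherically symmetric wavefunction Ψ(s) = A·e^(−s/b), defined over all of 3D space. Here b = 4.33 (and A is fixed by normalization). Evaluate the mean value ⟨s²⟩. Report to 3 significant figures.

⟨s^2⟩ ≈ 56.2

By definition ⟨s²⟩ = ∫ s^2 |Ψ(s)|² 4πs² ds.
Recall ∫₀^∞ s^m e^(−s/β) ds = m!·β^(m+1), since the A² factors cancel between numerator and denominator, ⟨s²⟩ = 3·b^2.
Putting b = 4.33 gives 56.25.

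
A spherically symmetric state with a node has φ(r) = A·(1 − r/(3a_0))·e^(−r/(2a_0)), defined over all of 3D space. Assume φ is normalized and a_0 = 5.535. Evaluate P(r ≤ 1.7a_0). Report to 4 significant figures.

P = ∫ |φ|² 4πr² dr over r ≤ 1.7a_0.
The full normalization integral is A²·[8·π·a_0^3/3] = 1, fixing A².
Let u = r/a_0; then A², 4π and the length scale all cancel, so P = ∫_{0}^{1.7} u^2·(1 - u/3)^2·e^(-u) du ÷ ∫_{0}^{∞} u^2·(1 - u/3)^2·e^(-u) du.
With ∫ u^2·(1 - u/3)^2·e^(-u) du = (-u^4 + 2·u^3 - 3·u^2 - 6·u - 6)·e^(-u)/9 + C, the region integral is ≈ 0.191769 and the full one is 2/3.
This evaluates to P = 0.28765.

P ≈ 0.2877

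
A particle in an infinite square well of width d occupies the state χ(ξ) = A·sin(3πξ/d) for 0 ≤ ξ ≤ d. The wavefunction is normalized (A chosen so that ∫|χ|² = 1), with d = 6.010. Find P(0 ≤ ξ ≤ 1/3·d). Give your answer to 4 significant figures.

The probability is P = ∫ |χ|² dξ over [0, 1/3·d].
With A² fixed by ∫|χ|² = 1, i.e. A² = (d/2)^(−1), substitute and integrate.
In terms of u = ξ/d (A² and the length scale cancel between numerator and denominator), P = [∫_{0}^{1/3} sin(3·π·u)^2 du] / [∫_{0}^{1} sin(3·π·u)^2 du].
An antiderivative of sin(3·π·u)^2 is u/2 - sin(6·π·u)/(12·π); evaluating from 0 to 1/3 gives 1/6, while the full integral is 1/2.
Taking the ratio, P = 1/3.

P ≈ 0.3333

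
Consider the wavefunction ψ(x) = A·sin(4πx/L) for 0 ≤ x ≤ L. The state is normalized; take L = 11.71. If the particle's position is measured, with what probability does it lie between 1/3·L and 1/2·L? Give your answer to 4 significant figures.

The probability is P = ∫ |ψ|² dx over [1/3·L, 1/2·L].
With A² fixed by ∫|ψ|² = 1, i.e. A² = (L/2)^(−1), substitute and integrate.
Substituting u = x/L, A² and the length scale cancel in the ratio: P = ∫_{1/3}^{1/2} sin(4·π·u)^2 du / ∫_{0}^{1} sin(4·π·u)^2 du.
An antiderivative of sin(4·π·u)^2 is u/2 - sin(4·π·u)·cos(4·π·u)/(8·π); evaluating from 1/3 to 1/2 gives √(3)/(32·π) + 1/12, while the full integral is 1/2.
Taking the ratio, P = (√(3)/16 + π/6)/π.

P ≈ 0.2011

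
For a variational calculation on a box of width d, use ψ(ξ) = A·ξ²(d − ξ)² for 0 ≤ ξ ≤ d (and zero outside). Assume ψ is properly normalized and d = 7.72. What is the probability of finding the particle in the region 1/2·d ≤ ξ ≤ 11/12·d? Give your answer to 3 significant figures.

|ψ|² is the probability density, so P = ∫_{1/2·d}^{11/12·d} |ψ|² dξ.
With A² fixed by ∫|ψ|² = 1, i.e. A² = (d^9/630)^(−1), substitute and integrate.
In terms of u = ξ/d (A² and the length scale cancel between numerator and denominator), P = [∫_{1/2}^{11/12} u^4·(1 - u)^4 du] / [∫_{0}^{1} u^4·(1 - u)^4 du].
Using ∫ u^4·(1 - u)^4 du = u^5·(70·u^4 - 315·u^3 + 540·u^2 - 420·u + 126)/630, the numerator is ≈ 0.00079305 and the denominator is 1/630.
The result is P = 0.4996.

P ≈ 0.500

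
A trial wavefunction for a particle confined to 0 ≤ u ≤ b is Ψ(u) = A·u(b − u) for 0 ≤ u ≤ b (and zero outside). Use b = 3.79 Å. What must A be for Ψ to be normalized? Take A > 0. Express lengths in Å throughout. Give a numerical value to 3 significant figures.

Require ∫ |Ψ|² du = 1 over the whole domain.
∫|Ψ|² du = A²·(b^5/30).
So A² = (b^5/30)^(−1).
Plugging in b = 3.79 yields A = 0.1959.

A ≈ 0.196 Å^(-5/2)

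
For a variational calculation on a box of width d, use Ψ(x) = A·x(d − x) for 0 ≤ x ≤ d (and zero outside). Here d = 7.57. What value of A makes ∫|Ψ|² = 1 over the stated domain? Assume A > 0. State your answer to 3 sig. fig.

Normalization requires ∫|Ψ|² dx = 1, integrated from 0 to d.
The integral (without the A² prefactor) comes out to d^5/30.
So A² = (d^5/30)^(−1).
Substituting d = 7.57 gives A² = 0.001207, so A = 0.03474.

A ≈ 0.0347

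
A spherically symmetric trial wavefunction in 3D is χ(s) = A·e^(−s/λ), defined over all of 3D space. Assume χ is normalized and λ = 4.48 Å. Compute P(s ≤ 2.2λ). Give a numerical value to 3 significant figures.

P ≈ 0.815

With dV = 4πs²ds, the probability is ∫|χ|² dV over s ≤ 2.2λ.
The full normalization integral is A²·[π·λ^3] = 1, fixing A².
Substituting u = s/λ, A², 4π and the length scale all cancel in the ratio: P = ∫_{0}^{2.2} u^2·e^(-2·u) du / ∫_{0}^{∞} u^2·e^(-2·u) du.
An antiderivative of u^2·e^(-2·u) is -(2·u^2 + 2·u + 1)·e^(-2·u)/4; evaluating from 0 to 2.2 gives 1/4 - 377·e^(-22/5)/100, while the full integral is 1/4.
This evaluates to P = 0.8149.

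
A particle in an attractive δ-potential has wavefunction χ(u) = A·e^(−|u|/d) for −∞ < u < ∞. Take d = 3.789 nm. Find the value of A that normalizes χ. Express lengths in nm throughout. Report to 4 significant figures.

The normalization condition is ∫|χ|² du = 1 from −∞ to ∞.
Carrying out the integral gives A² · d.
So A² = (d)^(−1).
With d = 3.789: A² = 0.26392 and A = 0.51373.

A ≈ 0.5137 nm^(-1/2)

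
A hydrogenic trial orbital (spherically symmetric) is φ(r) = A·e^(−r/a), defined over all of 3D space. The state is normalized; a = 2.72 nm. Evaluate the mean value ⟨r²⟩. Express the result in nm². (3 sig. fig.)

⟨r^2⟩ ≈ 22.2 nm^2

⟨r²⟩ = ∫ r^2 |φ|² 4πr² dr over the full domain.
Evaluating both integrals, ⟨r²⟩ = 3·a^2.
Putting a = 2.72 gives 22.20.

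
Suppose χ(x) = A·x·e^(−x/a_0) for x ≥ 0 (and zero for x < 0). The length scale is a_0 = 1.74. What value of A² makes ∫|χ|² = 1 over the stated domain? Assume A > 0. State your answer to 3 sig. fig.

A^2 ≈ 0.759

Normalization requires ∫|χ|² dx = 1, integrated from 0 to ∞.
Using ∫₀^∞ xⁿ e^(−αx) dx = n!/αⁿ⁺¹, the integral (without the A² prefactor) comes out to a_0^3/4.
With a_0 = 1.74: A² = 0.7593 and A = 0.8714.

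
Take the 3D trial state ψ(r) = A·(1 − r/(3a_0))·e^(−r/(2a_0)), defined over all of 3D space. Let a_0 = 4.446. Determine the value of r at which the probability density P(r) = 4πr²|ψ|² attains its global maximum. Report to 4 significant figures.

r ≈ 4.446

The maximum of P(r) = 4πr²|ψ|² occurs where its derivative vanishes.
This gives r = a_0.
With a_0 = 4.446, the most probable radial distance is 4.4460.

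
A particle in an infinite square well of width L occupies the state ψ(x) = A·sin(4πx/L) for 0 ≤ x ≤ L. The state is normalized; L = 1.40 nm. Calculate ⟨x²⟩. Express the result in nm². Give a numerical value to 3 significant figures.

By definition ⟨x²⟩ = ∫ x^2 |ψ(x)|² dx.
With ∫₀^L sin²(nπx/L) dx = L/2, evaluating both integrals, ⟨x²⟩ = -L^2/(32·π^2) + L^2/3.
With L = 1.40, ⟨x^2⟩ = 0.6471.

⟨x^2⟩ ≈ 0.647 nm^2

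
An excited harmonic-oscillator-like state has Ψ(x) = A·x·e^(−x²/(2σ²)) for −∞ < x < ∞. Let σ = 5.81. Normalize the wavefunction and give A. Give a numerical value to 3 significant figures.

Require ∫ |Ψ|² dx = 1 over the whole domain.
Using the Gaussian integral ∫_{−∞}^{∞} e^(−αx²) dx = √(π/α), the integral (without the A² prefactor) comes out to √(π)·σ^3/2.
With σ = 5.81: A² = 0.005753 and A = 0.07585.

A ≈ 0.0759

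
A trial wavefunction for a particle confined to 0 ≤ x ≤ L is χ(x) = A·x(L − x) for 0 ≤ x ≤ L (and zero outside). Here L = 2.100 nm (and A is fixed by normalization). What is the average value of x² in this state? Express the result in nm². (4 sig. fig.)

⟨x²⟩ = ∫ x^2 |χ|² dx over the full domain.
Since the A² factors cancel between numerator and denominator, ⟨x²⟩ = 2·L^2/7.
Putting L = 2.100 gives 1.2600.

⟨x^2⟩ ≈ 1.260 nm^2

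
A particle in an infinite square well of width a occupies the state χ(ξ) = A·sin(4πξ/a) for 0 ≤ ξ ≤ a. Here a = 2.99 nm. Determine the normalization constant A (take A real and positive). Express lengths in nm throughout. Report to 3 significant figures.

The normalization condition is ∫|χ|² dξ = 1 from 0 to a.
With ∫₀^a sin²(nπξ/a) dξ = a/2, with χ = A·sin(4πξ/a), the integral evaluates to A²·[a/2].
Setting this equal to 1 gives A² = 1/(a/2).
With a = 2.99: A² = 0.6689 and A = 0.8179.

A ≈ 0.818 nm^(-1/2)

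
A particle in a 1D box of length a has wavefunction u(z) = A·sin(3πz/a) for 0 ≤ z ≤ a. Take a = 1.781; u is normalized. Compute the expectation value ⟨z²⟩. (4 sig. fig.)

⟨z^2⟩ ≈ 1.039

⟨z²⟩ = ∫ z^2 |u|² dz over the full domain.
Using sin²θ = (1 − cos 2θ)/2, the ratio of the moment integral to the normalization integral gives ⟨z²⟩ = -a^2/(18·π^2) + a^2/3.
Putting a = 1.781 gives 1.0395.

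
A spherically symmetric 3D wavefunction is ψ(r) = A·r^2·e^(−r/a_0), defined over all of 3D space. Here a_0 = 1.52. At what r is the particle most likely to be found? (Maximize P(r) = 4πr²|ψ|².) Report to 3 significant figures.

r ≈ 4.56

The maximum of P(r) = 4πr²|ψ|² occurs where its derivative vanishes.
This gives r = 3·a_0.
With a_0 = 1.52, the most probable radial distance is 4.560.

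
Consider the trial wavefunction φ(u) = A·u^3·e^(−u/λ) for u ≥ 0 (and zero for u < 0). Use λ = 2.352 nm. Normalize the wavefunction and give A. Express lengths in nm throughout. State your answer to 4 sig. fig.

A ≈ 0.02113 nm^(-7/2)

Normalization requires ∫|φ|² du = 1, integrated from 0 to ∞.
With ∫₀^∞ u^6 e^(−αu) du = 6!/α^7, the integral (without the A² prefactor) comes out to 45·λ^7/8.
Substituting λ = 2.352 gives A² = 0.00044649, so A = 0.021130.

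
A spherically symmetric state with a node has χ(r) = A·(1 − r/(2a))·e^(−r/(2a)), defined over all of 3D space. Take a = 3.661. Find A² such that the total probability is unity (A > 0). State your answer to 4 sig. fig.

We need A² ∫|f|² 4πr² dr = 1, taking the integral from 0 to ∞.
In 3D with spherical symmetry the volume element is 4πr² dr.
∫|χ|² 4πr² dr = A²·(8·π·a^3).
Substituting a = 3.661 gives A² = 0.00081089, so A = 0.028476.

A^2 ≈ 0.0008109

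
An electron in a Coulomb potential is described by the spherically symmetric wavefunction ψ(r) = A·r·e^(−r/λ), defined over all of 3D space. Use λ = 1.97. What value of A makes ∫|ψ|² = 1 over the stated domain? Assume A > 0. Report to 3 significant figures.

A ≈ 0.0598

Normalization requires ∫|ψ|² 4πr² dr = 1, integrated from 0 to ∞.
(Spherical symmetry: dV = 4πr² dr.)
Recall ∫₀^∞ r^m e^(−r/β) dr = m!·β^(m+1), the integral (without the A² prefactor) comes out to 3·π·λ^5.
So A² = (3·π·λ^5)^(−1).
Plugging in λ = 1.97 yields A = 0.05980.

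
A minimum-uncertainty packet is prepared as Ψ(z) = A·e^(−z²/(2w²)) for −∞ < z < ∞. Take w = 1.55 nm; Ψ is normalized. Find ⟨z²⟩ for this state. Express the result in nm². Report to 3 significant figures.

By definition ⟨z²⟩ = ∫ z^2 |Ψ(z)|² dz.
Differentiating ∫e^(−αz²) dz = √(π/α) under α to get the higher moments, evaluating both integrals, ⟨z²⟩ = w^2/2.
With w = 1.55, ⟨z^2⟩ = 1.201.

⟨z^2⟩ ≈ 1.20 nm^2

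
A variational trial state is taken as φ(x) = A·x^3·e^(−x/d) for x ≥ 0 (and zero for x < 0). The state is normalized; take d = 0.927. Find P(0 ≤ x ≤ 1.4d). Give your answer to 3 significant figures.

|φ|² is the probability density, so P = ∫_{0}^{1.4d} |φ|² dx.
Since A² = 1/(45·d^7/8), this is the region integral divided by the full normalization integral.
Substituting u = x/d, A² and the length scale cancel in the ratio: P = ∫_{0}^{1.4} u^6·e^(-2·u) du / ∫_{0}^{∞} u^6·e^(-2·u) du.
An antiderivative of u^6·e^(-2·u) is -(4·u^6 + 12·u^5 + 30·u^4 + 60·u^3 + 90·u^2 + 90·u + 45)·e^(-2·u)/8; evaluating from 0 to 1.4 gives ≈ 0.13731, while the full integral is 45/8.
This works out to P = 0.02441.

P ≈ 0.0244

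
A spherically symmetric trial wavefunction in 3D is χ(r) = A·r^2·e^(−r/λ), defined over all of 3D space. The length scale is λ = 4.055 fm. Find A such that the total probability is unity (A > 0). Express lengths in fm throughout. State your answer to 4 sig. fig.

A ≈ 0.0008859 fm^(-7/2)

Require ∫ |χ|² 4πr² dr = 1 over the whole domain.
(Spherical symmetry: dV = 4πr² dr.)
With ∫₀^∞ r^6 e^(−αr) dr = 6!/α^7, ∫|χ|² 4πr² dr = A²·(45·π·λ^7/2).
Hence A² = 1/[45·π·λ^7/2].
With λ = 4.055: A² = 7.8475E-7 and A = 0.00088586.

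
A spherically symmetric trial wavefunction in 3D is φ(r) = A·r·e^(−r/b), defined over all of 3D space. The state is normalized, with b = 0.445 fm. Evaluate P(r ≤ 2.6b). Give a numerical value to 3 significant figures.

P ≈ 0.594

With dV = 4πr²dr, the probability is ∫|φ|² dV over r ≤ 2.6b.
Normalization gives A² = 1/(3·π·b^5).
Let u = r/b; then A², 4π and the length scale all cancel, so P = ∫_{0}^{2.6} u^4·e^(-2·u) du ÷ ∫_{0}^{∞} u^4·e^(-2·u) du.
Using ∫ u^4·e^(-2·u) du = -(u^4/2 + u^3 + 3·u^2/2 + 3·u/2 + 3/4)·e^(-2·u), the numerator is ≈ 0.44540 and the denominator is 3/4.
Taking the ratio yields P = 0.5939.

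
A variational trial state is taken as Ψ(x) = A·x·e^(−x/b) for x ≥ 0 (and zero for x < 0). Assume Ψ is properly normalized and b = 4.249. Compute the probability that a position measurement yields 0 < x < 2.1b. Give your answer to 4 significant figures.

P ≈ 0.7898

The probability is P = ∫ |Ψ|² dx over [0, 2.1b].
With A² fixed by ∫|Ψ|² = 1, i.e. A² = (b^3/4)^(−1), substitute and integrate.
Substituting u = x/b, A² and the length scale cancel in the ratio: P = ∫_{0}^{2.1} u^2·e^(-2·u) du / ∫_{0}^{∞} u^2·e^(-2·u) du.
An antiderivative of u^2·e^(-2·u) is -(2·u^2 + 2·u + 1)·e^(-2·u)/4; evaluating from 0 to 2.1 gives 1/4 - 701·e^(-21/5)/200, while the full integral is 1/4.
This works out to P = 0.78976.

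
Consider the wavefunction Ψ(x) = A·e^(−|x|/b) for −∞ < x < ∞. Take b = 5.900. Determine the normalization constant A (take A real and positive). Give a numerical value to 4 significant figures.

The normalization condition is ∫|Ψ|² dx = 1 from −∞ to ∞.
With ∫₀^∞ x^0 e^(−αx) dx = 0!/α^1, ∫|Ψ|² dx = A²·(b).
Plugging in b = 5.900 yields A = 0.41169.

A ≈ 0.4117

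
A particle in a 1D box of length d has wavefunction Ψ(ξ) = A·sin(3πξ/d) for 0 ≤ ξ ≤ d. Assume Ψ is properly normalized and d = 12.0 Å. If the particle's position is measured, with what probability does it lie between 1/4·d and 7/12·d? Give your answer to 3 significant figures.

P ≈ 0.333

|Ψ|² is the probability density, so P = ∫_{1/4·d}^{7/12·d} |Ψ|² dξ.
The normalization integral ∫|Ψ|²dξ over the whole domain equals d/2·A², and A² cancels in the ratio.
Substituting u = ξ/d, A² and the length scale cancel in the ratio: P = ∫_{1/4}^{7/12} sin(3·π·u)^2 du / ∫_{0}^{1} sin(3·π·u)^2 du.
An antiderivative of sin(3·π·u)^2 is u/2 - sin(6·π·u)/(12·π); evaluating from 1/4 to 7/12 gives 1/6, while the full integral is 1/2.
This works out to P = 1/3.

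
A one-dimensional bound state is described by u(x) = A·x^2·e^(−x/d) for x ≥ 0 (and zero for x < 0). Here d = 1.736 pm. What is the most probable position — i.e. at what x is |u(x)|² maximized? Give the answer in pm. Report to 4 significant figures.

Set d/dx [|u(x)|²] = 0 and solve for x > 0.
Solving yields x = 2·d.
With d = 1.736, the most probable position is 3.4720 pm.

x ≈ 3.472 pm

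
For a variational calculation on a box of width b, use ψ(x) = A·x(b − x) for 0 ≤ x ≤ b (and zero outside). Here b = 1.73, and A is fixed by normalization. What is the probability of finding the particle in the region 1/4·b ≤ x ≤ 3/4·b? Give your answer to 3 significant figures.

|ψ|² is the probability density, so P = ∫_{1/4·b}^{3/4·b} |ψ|² dx.
The normalization integral ∫|ψ|²dx over the whole domain equals b^5/30·A², and A² cancels in the ratio.
Substituting u = x/b, A² and the length scale cancel in the ratio: P = ∫_{1/4}^{3/4} u^2·(1 - u)^2 du / ∫_{0}^{1} u^2·(1 - u)^2 du.
With ∫ u^2·(1 - u)^2 du = u^3·(6·u^2 - 15·u + 10)/30 + C, the region integral is 203/7680 and the full one is 1/30.
Taking the ratio, P = 203/256.

P ≈ 0.793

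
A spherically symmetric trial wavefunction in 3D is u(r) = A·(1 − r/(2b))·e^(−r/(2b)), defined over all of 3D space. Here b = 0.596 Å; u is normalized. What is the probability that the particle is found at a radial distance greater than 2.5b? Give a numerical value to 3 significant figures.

P ≈ 0.945

With dV = 4πr²dr, the probability is ∫|u|² dV over r > 2.5b.
A² is fixed by ∫₀^∞ 4πr²|u|² dr = 1, i.e. A² = (8·π·b^3)^(−1).
In terms of t = r/b (A², 4π and the length scale all cancel between numerator and denominator), P = [∫_{2.5}^{∞} t^2·(1 - t/2)^2·e^(-t) dt] / [∫_{0}^{∞} t^2·(1 - t/2)^2·e^(-t) dt].
Using ∫ t^2·(1 - t/2)^2·e^(-t) dt = -(t^4/4 + t^2 + 2·t + 2)·e^(-t), the numerator is 1473·e^(-5/2)/64 and the denominator is 2.
This evaluates to P = 0.9446.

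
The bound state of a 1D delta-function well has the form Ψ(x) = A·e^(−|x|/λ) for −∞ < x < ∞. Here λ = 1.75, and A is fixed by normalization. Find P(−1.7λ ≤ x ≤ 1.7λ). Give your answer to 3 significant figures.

P ≈ 0.967

|Ψ|² is the probability density, so P = ∫_{−1.7λ}^{1.7λ} |Ψ|² dx.
The normalization integral ∫|Ψ|²dx over the whole domain equals λ·A², and A² cancels in the ratio.
Both integrals are even about x = 0, so only the x ≥ 0 halves are needed (the factors of 2 cancel). Let u = x/λ; then A² and the length scale cancel, so P = ∫_{0}^{1.7} e^(-2·u) du ÷ ∫_{0}^{∞} e^(-2·u) du.
An antiderivative of e^(-2·u) is -e^(-2·u)/2; evaluating from 0 to 1.7 gives 1/2 - e^(-17/5)/2, while the full integral is 1/2.
The result is P = 0.9666.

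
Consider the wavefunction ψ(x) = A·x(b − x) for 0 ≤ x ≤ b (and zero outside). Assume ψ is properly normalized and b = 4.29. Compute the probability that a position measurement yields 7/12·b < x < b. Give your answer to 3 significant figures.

The probability is P = ∫ |ψ|² dx over [7/12·b, b].
With A² fixed by ∫|ψ|² = 1, i.e. A² = (b^5/30)^(−1), substitute and integrate.
In terms of u = x/b (A² and the length scale cancel between numerator and denominator), P = [∫_{7/12}^{1} u^2·(1 - u)^2 du] / [∫_{0}^{1} u^2·(1 - u)^2 du].
With ∫ u^2·(1 - u)^2 du = u^3·(6·u^2 - 15·u + 10)/30 + C, the region integral is ≈ 0.011554 and the full one is 1/30.
This works out to P = 0.3466.

P ≈ 0.347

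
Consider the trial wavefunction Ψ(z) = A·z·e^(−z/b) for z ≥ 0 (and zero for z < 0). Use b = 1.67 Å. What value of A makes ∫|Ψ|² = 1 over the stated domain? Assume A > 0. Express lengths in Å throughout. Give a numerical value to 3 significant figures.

A ≈ 0.927 Å^(-3/2)

The normalization condition is ∫|Ψ|² dz = 1 from 0 to ∞.
∫|Ψ|² dz = A²·(b^3/4).
Setting this equal to 1 gives A² = 1/(b^3/4).
Substituting b = 1.67 gives A² = 0.8588, so A = 0.9267.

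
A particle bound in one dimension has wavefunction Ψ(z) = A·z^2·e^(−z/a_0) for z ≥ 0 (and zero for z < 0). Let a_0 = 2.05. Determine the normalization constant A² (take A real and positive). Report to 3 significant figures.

Normalization requires ∫|Ψ|² dz = 1, integrated from 0 to ∞.
With Ψ = A·z^2·e^(−z/a_0), the integral evaluates to A²·[3·a_0^5/4].
With a_0 = 2.05: A² = 0.03683 and A = 0.1919.

A^2 ≈ 0.0368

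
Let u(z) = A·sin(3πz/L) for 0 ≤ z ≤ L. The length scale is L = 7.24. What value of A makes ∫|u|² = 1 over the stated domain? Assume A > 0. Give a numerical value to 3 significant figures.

Normalization requires ∫|u|² dz = 1, integrated from 0 to L.
With ∫₀^L sin²(nπz/L) dz = L/2, with u = A·sin(3πz/L), the integral evaluates to A²·[L/2].
Setting this equal to 1 gives A² = 1/(L/2).
With L = 7.24: A² = 0.2762 and A = 0.5256.

A ≈ 0.526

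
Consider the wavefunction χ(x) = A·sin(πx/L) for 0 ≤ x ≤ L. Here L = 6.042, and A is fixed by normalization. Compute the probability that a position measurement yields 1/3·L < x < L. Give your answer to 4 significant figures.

P ≈ 0.8045

|χ|² is the probability density, so P = ∫_{1/3·L}^{L} |χ|² dx.
Since A² = 1/(L/2), this is the region integral divided by the full normalization integral.
In terms of u = x/L (A² and the length scale cancel between numerator and denominator), P = [∫_{1/3}^{1} sin(π·u)^2 du] / [∫_{0}^{1} sin(π·u)^2 du].
An antiderivative of sin(π·u)^2 is u/2 - sin(2·π·u)/(4·π); evaluating from 1/3 to 1 gives √(3)/(8·π) + 1/3, while the full integral is 1/2.
Taking the ratio, P = √(3)/(4·π) + 2/3.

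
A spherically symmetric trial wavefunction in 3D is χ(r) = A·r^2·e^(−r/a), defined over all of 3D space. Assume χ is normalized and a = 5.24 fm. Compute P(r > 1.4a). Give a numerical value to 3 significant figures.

P ≈ 0.976

With dV = 4πr²dr, the probability is ∫|χ|² dV over r > 1.4a.
A² is fixed by ∫₀^∞ 4πr²|χ|² dr = 1, i.e. A² = (45·π·a^7/2)^(−1).
Let u = r/a; then A², 4π and the length scale all cancel, so P = ∫_{1.4}^{∞} u^6·e^(-2·u) du ÷ ∫_{0}^{∞} u^6·e^(-2·u) du.
Using ∫ u^6·e^(-2·u) du = -(4·u^6 + 12·u^5 + 30·u^4 + 60·u^3 + 90·u^2 + 90·u + 45)·e^(-2·u)/8, the numerator is ≈ 5.4877 and the denominator is 45/8.
This evaluates to P = 0.9756.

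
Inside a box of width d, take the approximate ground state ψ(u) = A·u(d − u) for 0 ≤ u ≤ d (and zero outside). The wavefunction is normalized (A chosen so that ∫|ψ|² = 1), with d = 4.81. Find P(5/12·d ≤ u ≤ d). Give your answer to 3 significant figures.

P ≈ 0.653

|ψ|² is the probability density, so P = ∫_{5/12·d}^{d} |ψ|² du.
With A² fixed by ∫|ψ|² = 1, i.e. A² = (d^5/30)^(−1), substitute and integrate.
Substituting t = u/d, A² and the length scale cancel in the ratio: P = ∫_{5/12}^{1} t^2·(1 - t)^2 dt / ∫_{0}^{1} t^2·(1 - t)^2 dt.
Using ∫ t^2·(1 - t)^2 dt = t^3·(6·t^2 - 15·t + 10)/30, the numerator is ≈ 0.021779 and the denominator is 1/30.
The result is P = 0.6534.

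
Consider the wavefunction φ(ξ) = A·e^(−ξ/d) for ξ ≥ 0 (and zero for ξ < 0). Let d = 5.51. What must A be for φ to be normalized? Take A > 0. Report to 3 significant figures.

We need A² ∫|f|² dξ = 1, taking the integral from 0 to ∞.
With ∫₀^∞ ξ^0 e^(−αξ) dξ = 0!/α^1, ∫|φ|² dξ = A²·(d/2).
Plugging in d = 5.51 yields A = 0.6025.

A ≈ 0.602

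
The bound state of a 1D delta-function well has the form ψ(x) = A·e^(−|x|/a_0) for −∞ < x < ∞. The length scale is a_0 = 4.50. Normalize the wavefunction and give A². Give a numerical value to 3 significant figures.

We need A² ∫|f|² dx = 1, taking the integral from −∞ to ∞.
Using ∫₀^∞ xⁿ e^(−αx) dx = n!/αⁿ⁺¹, with ψ = A·e^(−|x|/a_0), the integral evaluates to A²·[a_0].
Setting this equal to 1 gives A² = 1/(a_0).
Plugging in a_0 = 4.50 yields A = 0.4714.

A^2 ≈ 0.222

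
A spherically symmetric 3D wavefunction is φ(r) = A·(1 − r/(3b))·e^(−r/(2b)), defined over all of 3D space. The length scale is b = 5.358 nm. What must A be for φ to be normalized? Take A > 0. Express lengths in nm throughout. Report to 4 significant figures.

A ≈ 0.02786 nm^(-3/2)

Require ∫ |φ|² 4πr² dr = 1 over the whole domain.
The angular integral contributes 4π, leaving ∫₀^∞ r²|φ|² dr.
With ∫₀^∞ r^4 e^(−αr) dr = 4!/α^5, the integral (without the A² prefactor) comes out to 8·π·b^3/3.
Hence A² = 1/[8·π·b^3/3].
Substituting b = 5.358 gives A² = 0.00077602, so A = 0.027857.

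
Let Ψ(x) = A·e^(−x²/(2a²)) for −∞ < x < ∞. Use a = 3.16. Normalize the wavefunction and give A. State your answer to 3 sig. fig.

We need A² ∫|f|² dx = 1, taking the integral from −∞ to ∞.
Using the Gaussian integral ∫_{−∞}^{∞} e^(−αx²) dx = √(π/α), ∫|Ψ|² dx = A²·(√(π)·a).
So A² = (√(π)·a)^(−1).
Substituting a = 3.16 gives A² = 0.1785, so A = 0.4225.

A ≈ 0.423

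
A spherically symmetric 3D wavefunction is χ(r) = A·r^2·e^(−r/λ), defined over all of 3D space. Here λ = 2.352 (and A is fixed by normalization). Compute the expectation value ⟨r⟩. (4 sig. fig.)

⟨r⟩ ≈ 8.232

⟨r⟩ = ∫ r |χ|² 4πr² dr over the full domain.
With ∫₀^∞ r^7 e^(−αr) dr = 7!/α^8, since the A² factors cancel between numerator and denominator, ⟨r⟩ = 7·λ/2.
With λ = 2.352, ⟨r⟩ = 8.2320.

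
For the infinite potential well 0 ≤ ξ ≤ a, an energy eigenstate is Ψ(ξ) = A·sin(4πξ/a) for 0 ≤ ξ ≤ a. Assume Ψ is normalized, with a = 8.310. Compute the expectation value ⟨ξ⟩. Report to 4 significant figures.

The expectation value is the |Ψ|²-weighted average of ξ: ∫ ξ|Ψ|² dξ.
With ∫₀^a sin²(nπξ/a) dξ = a/2, the ratio of the moment integral to the normalization integral gives ⟨ξ⟩ = a/2.
Putting a = 8.310 gives 4.1550.

⟨ξ⟩ ≈ 4.155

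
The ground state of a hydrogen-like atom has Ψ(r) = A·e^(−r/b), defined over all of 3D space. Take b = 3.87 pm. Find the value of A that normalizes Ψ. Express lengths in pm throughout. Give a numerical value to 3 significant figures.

Normalization requires ∫|Ψ|² 4πr² dr = 1, integrated from 0 to ∞.
(Spherical symmetry: dV = 4πr² dr.)
With Ψ = A·e^(−r/b), the integral evaluates to A²·[π·b^3].
Hence A² = 1/[π·b^3].
Substituting b = 3.87 gives A² = 0.005492, so A = 0.07411.

A ≈ 0.0741 pm^(-3/2)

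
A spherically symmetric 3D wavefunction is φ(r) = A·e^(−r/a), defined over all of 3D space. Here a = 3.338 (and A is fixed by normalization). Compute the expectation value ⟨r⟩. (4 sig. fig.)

By definition ⟨r⟩ = ∫ r |φ(r)|² 4πr² dr.
With ∫₀^∞ r^3 e^(−αr) dr = 3!/α^4, evaluating both integrals, ⟨r⟩ = 3·a/2.
With a = 3.338, ⟨r⟩ = 5.0070.

⟨r⟩ ≈ 5.007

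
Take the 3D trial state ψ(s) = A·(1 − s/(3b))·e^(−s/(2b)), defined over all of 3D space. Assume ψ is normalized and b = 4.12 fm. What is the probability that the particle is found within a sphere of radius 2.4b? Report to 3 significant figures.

P ≈ 0.347

With dV = 4πs²ds, the probability is ∫|ψ|² dV over s ≤ 2.4b.
A² is fixed by ∫₀^∞ 4πs²|ψ|² ds = 1, i.e. A² = (8·π·b^3/3)^(−1).
In terms of u = s/b (A², 4π and the length scale all cancel between numerator and denominator), P = [∫_{0}^{2.4} u^2·(1 - u/3)^2·e^(-u) du] / [∫_{0}^{∞} u^2·(1 - u/3)^2·e^(-u) du].
With ∫ u^2·(1 - u/3)^2·e^(-u) du = (-u^4 + 2·u^3 - 3·u^2 - 6·u - 6)·e^(-u)/9 + C, the region integral is 2/3 - 9002·e^(-12/5)/1875 and the full one is 2/3.
This evaluates to P = 0.3467.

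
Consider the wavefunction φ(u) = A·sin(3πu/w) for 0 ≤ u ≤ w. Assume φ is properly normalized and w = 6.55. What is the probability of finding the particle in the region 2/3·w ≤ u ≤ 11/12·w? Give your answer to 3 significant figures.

P = ∫_{2/3·w}^{11/12·w} |φ(u)|² du.
Since A² = 1/(w/2), this is the region integral divided by the full normalization integral.
In terms of t = u/w (A² and the length scale cancel between numerator and denominator), P = [∫_{2/3}^{11/12} sin(3·π·t)^2 dt] / [∫_{0}^{1} sin(3·π·t)^2 dt].
With ∫ sin(3·π·t)^2 dt = t/2 - sin(6·π·t)/(12·π) + C, the region integral is 1/(12·π) + 1/8 and the full one is 1/2.
Evaluating gives P = (2 + 3·π)/(12·π).

P ≈ 0.303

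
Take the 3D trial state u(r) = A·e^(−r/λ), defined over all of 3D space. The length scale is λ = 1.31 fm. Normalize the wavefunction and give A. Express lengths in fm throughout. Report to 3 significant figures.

A ≈ 0.376 fm^(-3/2)

Require ∫ |u|² 4πr² dr = 1 over the whole domain.
(Spherical symmetry: dV = 4πr² dr.)
With ∫₀^∞ r^2 e^(−αr) dr = 2!/α^3, the integral (without the A² prefactor) comes out to π·λ^3.
So A² = (π·λ^3)^(−1).
Plugging in λ = 1.31 yields A = 0.3763.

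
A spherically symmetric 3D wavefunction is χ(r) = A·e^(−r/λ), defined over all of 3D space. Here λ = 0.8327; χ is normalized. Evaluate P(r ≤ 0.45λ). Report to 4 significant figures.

Integrate the radial probability density 4πr²|χ|² over r ≤ 0.45λ.
Normalization gives A² = 1/(π·λ^3).
In terms of u = r/λ (A², 4π and the length scale all cancel between numerator and denominator), P = [∫_{0}^{0.45} u^2·e^(-2·u) du] / [∫_{0}^{∞} u^2·e^(-2·u) du].
With ∫ u^2·e^(-2·u) du = -(2·u^2 + 2·u + 1)·e^(-2·u)/4 + C, the region integral is 1/4 - 461·e^(-9/10)/800 and the full one is 1/4.
Taking the ratio yields P = 0.062857.

P ≈ 0.06286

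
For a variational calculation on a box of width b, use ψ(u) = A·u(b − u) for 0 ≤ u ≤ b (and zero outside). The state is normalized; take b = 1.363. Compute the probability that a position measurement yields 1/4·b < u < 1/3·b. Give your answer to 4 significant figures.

P = ∫_{1/4·b}^{1/3·b} |ψ(u)|² du.
The normalization integral ∫|ψ|²du over the whole domain equals b^5/30·A², and A² cancels in the ratio.
Substituting t = u/b, A² and the length scale cancel in the ratio: P = ∫_{1/4}^{1/3} t^2·(1 - t)^2 dt / ∫_{0}^{1} t^2·(1 - t)^2 dt.
With ∫ t^2·(1 - t)^2 dt = t^3·(6·t^2 - 15·t + 10)/30 + C, the region integral is ≈ 0.00354536 and the full one is 1/30.
Evaluating gives P = 0.10636.

P ≈ 0.1064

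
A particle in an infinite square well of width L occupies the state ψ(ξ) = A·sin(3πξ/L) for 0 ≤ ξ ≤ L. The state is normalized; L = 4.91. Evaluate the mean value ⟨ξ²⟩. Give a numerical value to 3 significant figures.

⟨ξ²⟩ = ∫ ξ^2 |ψ|² dξ over the full domain.
The ratio of the moment integral to the normalization integral gives ⟨ξ²⟩ = -L^2/(18·π^2) + L^2/3.
Putting L = 4.91 gives 7.900.

⟨ξ^2⟩ ≈ 7.90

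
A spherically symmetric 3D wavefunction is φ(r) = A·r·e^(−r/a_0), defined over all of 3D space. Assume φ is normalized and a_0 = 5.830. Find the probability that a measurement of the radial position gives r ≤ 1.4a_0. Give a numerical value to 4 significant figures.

P ≈ 0.1523

P = ∫ |φ|² 4πr² dr over r ≤ 1.4a_0.
Normalization gives A² = 1/(3·π·a_0^5).
Substituting u = r/a_0, A², 4π and the length scale all cancel in the ratio: P = ∫_{0}^{1.4} u^4·e^(-2·u) du / ∫_{0}^{∞} u^4·e^(-2·u) du.
With ∫ u^4·e^(-2·u) du = -(u^4/2 + u^3 + 3·u^2/2 + 3·u/2 + 3/4)·e^(-2·u) + C, the region integral is ≈ 0.114243 and the full one is 3/4.
This evaluates to P = 0.15232.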